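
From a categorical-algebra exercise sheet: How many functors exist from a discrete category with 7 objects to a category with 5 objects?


A functor from a discrete category C to D is determined by
where each object maps. Each of the 7 objects of C can map
to any of the 5 objects of D independently.
Number of functors = 5^7 = 78125

78125


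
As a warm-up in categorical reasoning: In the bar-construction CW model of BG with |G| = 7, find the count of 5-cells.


In the bar-construction CW model of BG, the n-cells are indexed by
n-tuples [g_1|...|g_n] of non-identity elements of G (degenerate
simplices with some g_i = e do not contribute cells), so there are
(|G| - 1)^n n-cells.
For dim = 5 with |G| = 7:
cells = (7 - 1)^5 = 6^5 = 7776

7776


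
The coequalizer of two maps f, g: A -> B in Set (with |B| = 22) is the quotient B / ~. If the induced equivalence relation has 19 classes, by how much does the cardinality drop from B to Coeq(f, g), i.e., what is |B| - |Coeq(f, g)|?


The coequalizer Coeq(f, g) = B / ~ has one element per equivalence class.
|B| = 22, |Coeq(f, g)| = 19.
|B| - |Coeq(f, g)| = 22 - 19 = 3.

3


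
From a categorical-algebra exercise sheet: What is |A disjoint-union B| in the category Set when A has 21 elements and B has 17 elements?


In Set, the coproduct A + B is the disjoint union.
|A + B| = |A| + |B| = 21 + 17 = 38

38


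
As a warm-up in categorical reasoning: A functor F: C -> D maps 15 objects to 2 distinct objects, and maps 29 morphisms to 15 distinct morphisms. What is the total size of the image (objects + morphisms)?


The image of F consists of distinct objects and distinct morphisms.
|Im(F)| on objects = 2
|Im(F)| on morphisms = 15
Total image cardinality = 2 + 15 = 17

17


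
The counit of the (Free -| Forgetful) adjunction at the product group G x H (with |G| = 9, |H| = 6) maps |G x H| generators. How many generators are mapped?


The counit epsilon_K: F(U(K)) -> K of the Free-Forgetful adjunction
maps |K| generators of F(U(K)) into K. For K = G x H (the product group),
|G x H| = |G| * |H|.
Total generators mapped = 9 * 6 = 54.

54


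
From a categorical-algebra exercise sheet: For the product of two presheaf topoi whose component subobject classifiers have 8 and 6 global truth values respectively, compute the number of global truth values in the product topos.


In a product of presheaf topoi E_1 x E_2, the subobject classifier
is Omega = Omega_1 x Omega_2 (componentwise), so
|Omega(top)| = |Omega_1(top_1)| * |Omega_2(top_2)|.
= 8 * 6 = 48.

48


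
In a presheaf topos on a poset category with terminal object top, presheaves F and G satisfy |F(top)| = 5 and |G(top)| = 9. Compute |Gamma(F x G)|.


Global sections of a presheaf on a poset with terminal top satisfy
Gamma(H) ~ H(top). Presheaves admit pointwise products, so
(F x G)(top) = F(top) x G(top) (Cartesian product).
|Gamma(F x G)| = |F(top)| * |G(top)| = 5 * 9 = 45.

45


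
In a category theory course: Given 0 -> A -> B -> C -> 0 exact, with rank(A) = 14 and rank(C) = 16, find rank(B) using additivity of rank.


For a short exact sequence 0 -> A -> B -> C -> 0,
rank is additive: rank(B) = rank(A) + rank(C).
rank(B) = 14 + 16 = 30

30


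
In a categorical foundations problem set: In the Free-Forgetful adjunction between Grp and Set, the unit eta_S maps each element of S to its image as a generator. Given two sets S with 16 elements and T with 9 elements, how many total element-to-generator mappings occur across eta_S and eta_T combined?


The unit eta_X: X -> U(F(X)) of the Free-Forgetful adjunction
maps each element of X to a generator of F(X). For X = S + T (disjoint
union in Set), |S + T| = |S| + |T|.
Total mappings = 16 + 9 = 25.

25


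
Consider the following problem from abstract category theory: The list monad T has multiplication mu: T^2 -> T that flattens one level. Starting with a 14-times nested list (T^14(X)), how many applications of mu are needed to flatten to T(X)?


Each application of mu: T^2 -> T removes one layer of nesting.
Starting at depth 14 (i.e., T^14(X)), we need to reach T(X).
Number of mu applications = 14 - 1 = 13

13


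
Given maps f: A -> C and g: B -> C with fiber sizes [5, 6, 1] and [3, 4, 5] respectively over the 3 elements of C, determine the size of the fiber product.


The pullback A x_C B consists of pairs (a, b) with f(a) = g(b).
For each element c in C, the fiber product has |f^-1(c)| * |g^-1(c)| elements.
Summing over C: 5 * 3 + 6 * 4 + 1 * 5
= 15 + 24 + 5 = 44

44


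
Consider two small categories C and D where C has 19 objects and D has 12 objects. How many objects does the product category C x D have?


The product category C x D has objects that are pairs (c, d).
Number of pairs = |Ob(C)| * |Ob(D)| = 19 * 12 = 228

228


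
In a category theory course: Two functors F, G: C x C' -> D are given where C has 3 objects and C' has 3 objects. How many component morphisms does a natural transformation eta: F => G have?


A natural transformation eta: F => G assigns one component morphism per
object of the domain category.
The domain is the product category C x C', so
|Ob(C x C')| = |Ob(C)| * |Ob(C')| = 3 * 3 = 9.
Therefore eta has 9 component morphisms.

9


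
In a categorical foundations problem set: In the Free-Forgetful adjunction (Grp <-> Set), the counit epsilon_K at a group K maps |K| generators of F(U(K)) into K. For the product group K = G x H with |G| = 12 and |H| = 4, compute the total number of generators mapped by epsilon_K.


The counit epsilon_K: F(U(K)) -> K of the Free-Forgetful adjunction
maps |K| generators of F(U(K)) into K. For K = G x H (the product group),
|G x H| = |G| * |H|.
Total generators mapped = 12 * 4 = 48.

48


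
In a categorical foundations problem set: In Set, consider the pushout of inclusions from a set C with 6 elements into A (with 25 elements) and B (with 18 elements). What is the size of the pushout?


The pushout A +_C B identifies the images of C in A and B.
|A +_C B| = |A| + |B| - |C| (for injections).
= 25 + 18 - 6 = 37

37


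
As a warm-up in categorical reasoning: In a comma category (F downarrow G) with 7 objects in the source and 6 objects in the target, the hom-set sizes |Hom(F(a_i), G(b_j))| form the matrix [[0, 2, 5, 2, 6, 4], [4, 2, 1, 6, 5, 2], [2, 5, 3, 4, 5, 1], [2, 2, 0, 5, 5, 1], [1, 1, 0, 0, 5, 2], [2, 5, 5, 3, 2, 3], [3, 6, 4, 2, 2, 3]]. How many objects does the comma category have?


Objects of (F downarrow G) are triples (a, b, h: F(a)->G(b)).
The count equals the sum of all entries in the hom-matrix.
sum(row 0) = 19
sum(row 1) = 20
sum(row 2) = 20
sum(row 3) = 15
sum(row 4) = 9
sum(row 5) = 20
sum(row 6) = 20
Grand total = 123

123


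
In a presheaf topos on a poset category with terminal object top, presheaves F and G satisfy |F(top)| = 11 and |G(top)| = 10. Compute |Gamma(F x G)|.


Global sections of a presheaf on a poset with terminal top satisfy
Gamma(H) ~ H(top). Presheaves admit pointwise products, so
(F x G)(top) = F(top) x G(top) (Cartesian product).
|Gamma(F x G)| = |F(top)| * |G(top)| = 11 * 10 = 110.

110


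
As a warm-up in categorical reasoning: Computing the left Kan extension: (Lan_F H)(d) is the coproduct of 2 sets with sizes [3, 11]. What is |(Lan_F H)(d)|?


Pointwise, the left Kan extension (Lan_F H)(d) is the colimit, indexed
by the comma category (F downarrow d), of H composed with the
projection (F downarrow d) -> C. Here that colimit is given
as a coproduct (disjoint union) of sets, so its cardinality is the
sum of the sizes of the summands.
Coproduct of sets with sizes: 3 + 11
= 14

14


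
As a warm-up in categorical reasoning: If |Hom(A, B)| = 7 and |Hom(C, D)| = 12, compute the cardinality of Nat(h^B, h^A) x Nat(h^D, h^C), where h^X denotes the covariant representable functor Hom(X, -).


By the Yoneda lemma, Nat(h^B, h^A) is isomorphic to Hom(A, B),
so |Nat(h^B, h^A)| = |Hom(A, B)| and |Nat(h^D, h^C)| = |Hom(C, D)|.
|Hom(A, B)| = 7, |Hom(C, D)| = 12.
|Nat(h^B, h^A) x Nat(h^D, h^C)| = 7 * 12 = 84

84


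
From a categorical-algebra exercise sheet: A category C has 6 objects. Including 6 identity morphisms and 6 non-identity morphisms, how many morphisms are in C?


Each object has an identity morphism, giving 6 identities.
Adding the 6 non-identity morphisms:
Total = 6 + 6 = 12

12


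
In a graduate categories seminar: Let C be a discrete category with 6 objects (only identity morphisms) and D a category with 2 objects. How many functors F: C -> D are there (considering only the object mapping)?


A functor from a discrete category C to D is determined by
where each object maps. Each of the 6 objects of C can map
to any of the 2 objects of D independently.
Number of functors = 2^6 = 64

64


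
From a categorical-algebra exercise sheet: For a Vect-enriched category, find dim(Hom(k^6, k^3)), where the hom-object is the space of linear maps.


In Vect-enriched categories, Hom(k^n, k^m) is the space of m x n matrices.
dim(Hom(k^6, k^3)) = 3 * 6 = 18

18


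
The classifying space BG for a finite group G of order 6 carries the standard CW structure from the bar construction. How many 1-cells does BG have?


In the bar-construction CW model of BG, the n-cells are indexed by
n-tuples [g_1|...|g_n] of non-identity elements of G (degenerate
simplices with some g_i = e do not contribute cells), so there are
(|G| - 1)^n n-cells.
For dim = 1 with |G| = 6:
cells = (6 - 1)^1 = 5^1 = 5

5


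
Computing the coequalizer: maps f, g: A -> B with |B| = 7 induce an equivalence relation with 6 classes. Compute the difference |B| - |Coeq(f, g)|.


The coequalizer Coeq(f, g) = B / ~ has one element per equivalence class.
|B| = 7, |Coeq(f, g)| = 6.
|B| - |Coeq(f, g)| = 7 - 6 = 1.

1


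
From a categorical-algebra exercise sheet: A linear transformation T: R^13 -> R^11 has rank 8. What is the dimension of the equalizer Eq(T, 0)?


The equalizer of f and the zero map is ker(f).
By the rank-nullity theorem: dim(ker(f)) = dim(domain) - rank(f).
dim(ker(f)) = 13 - 8 = 5

5


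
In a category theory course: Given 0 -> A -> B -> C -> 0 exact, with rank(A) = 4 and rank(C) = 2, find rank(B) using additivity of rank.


For a short exact sequence 0 -> A -> B -> C -> 0,
rank is additive: rank(B) = rank(A) + rank(C).
rank(B) = 4 + 2 = 6

6


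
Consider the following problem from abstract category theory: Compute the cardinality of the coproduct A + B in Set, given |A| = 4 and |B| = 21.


In Set, the coproduct A + B is the disjoint union.
|A + B| = |A| + |B| = 4 + 21 = 25

25


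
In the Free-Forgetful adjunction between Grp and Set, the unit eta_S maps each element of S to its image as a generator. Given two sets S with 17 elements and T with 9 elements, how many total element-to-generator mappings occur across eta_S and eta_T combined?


The unit eta_X: X -> U(F(X)) of the Free-Forgetful adjunction
maps each element of X to a generator of F(X). For X = S + T (disjoint
union in Set), |S + T| = |S| + |T|.
Total mappings = 17 + 9 = 26.

26


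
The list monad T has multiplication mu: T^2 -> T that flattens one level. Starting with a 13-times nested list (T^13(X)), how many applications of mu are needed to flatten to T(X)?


Each application of mu: T^2 -> T removes one layer of nesting.
Starting at depth 13 (i.e., T^13(X)), we need to reach T(X).
Number of mu applications = 13 - 1 = 12

12


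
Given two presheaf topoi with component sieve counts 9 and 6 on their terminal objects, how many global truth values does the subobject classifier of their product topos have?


In a product of presheaf topoi E_1 x E_2, the subobject classifier
is Omega = Omega_1 x Omega_2 (componentwise), so
|Omega(top)| = |Omega_1(top_1)| * |Omega_2(top_2)|.
= 9 * 6 = 54.

54


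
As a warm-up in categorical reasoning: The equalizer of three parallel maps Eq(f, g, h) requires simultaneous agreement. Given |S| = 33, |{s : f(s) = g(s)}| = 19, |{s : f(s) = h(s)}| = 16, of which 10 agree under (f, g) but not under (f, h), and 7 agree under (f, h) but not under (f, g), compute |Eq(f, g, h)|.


Eq(f, g, h) is the triple-agreement set: points in S where all three
maps take the same value. Using inclusion-exclusion on the pairwise data:
Pair (f, g) agrees on 19 points; pair (f, h) on 16 points.
Points agreeing under (f, g) but not (f, h) = 10; under (f, h) but not (f, g) = 7.
Triple-agreement = agreement-in-(f, g) minus points that agree under (f, g) but not (f, h):
|Eq(f, g, h)| = 19 - 10 = 9
(cross-check via (f, h): 16 - 7 = 9.)

9


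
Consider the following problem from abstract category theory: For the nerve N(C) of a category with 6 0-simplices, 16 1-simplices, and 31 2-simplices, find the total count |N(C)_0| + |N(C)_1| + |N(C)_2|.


The 2-skeleton of the nerve N(C) consists of simplices in dimensions 0, 1, 2:
  |N(C)_0| = 6 (objects)
  |N(C)_1| = 16 (morphisms)
  |N(C)_2| = 31 (composable pairs)
Total = 6 + 16 + 31 = 53

53


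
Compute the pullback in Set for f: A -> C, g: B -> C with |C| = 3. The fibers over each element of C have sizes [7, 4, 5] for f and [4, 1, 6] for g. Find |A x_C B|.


The pullback A x_C B consists of pairs (a, b) with f(a) = g(b).
For each element c in C, the fiber product has |f^-1(c)| * |g^-1(c)| elements.
Summing over C: 7 * 4 + 4 * 1 + 5 * 6
= 28 + 4 + 30 = 62

62


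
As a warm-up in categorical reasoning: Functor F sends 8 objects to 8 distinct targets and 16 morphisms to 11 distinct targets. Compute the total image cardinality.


The image of F consists of distinct objects and distinct morphisms.
|Im(F)| on objects = 8
|Im(F)| on morphisms = 11
Total image cardinality = 8 + 11 = 19

19


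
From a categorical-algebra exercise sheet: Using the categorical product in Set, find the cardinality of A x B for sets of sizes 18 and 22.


In Set, the product A x B is the Cartesian product.
By the universal property, |A x B| = |A| * |B|.
|A x B| = 18 * 22 = 396

396


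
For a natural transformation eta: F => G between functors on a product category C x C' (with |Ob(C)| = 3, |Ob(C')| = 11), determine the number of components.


A natural transformation eta: F => G assigns one component morphism per
object of the domain category.
The domain is the product category C x C', so
|Ob(C x C')| = |Ob(C)| * |Ob(C')| = 3 * 11 = 33.
Therefore eta has 33 component morphisms.

33


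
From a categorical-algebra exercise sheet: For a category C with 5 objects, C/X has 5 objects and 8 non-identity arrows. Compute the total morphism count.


In the slice category C/X, objects are morphisms to X.
Identity morphisms: 5 (one per object of C/X).
Non-identity morphisms: 8.
Total = 5 + 8 = 13

13


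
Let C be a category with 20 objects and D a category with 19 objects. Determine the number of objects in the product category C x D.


The product category C x D has objects that are pairs (c, d).
Number of pairs = |Ob(C)| * |Ob(D)| = 20 * 19 = 380

380


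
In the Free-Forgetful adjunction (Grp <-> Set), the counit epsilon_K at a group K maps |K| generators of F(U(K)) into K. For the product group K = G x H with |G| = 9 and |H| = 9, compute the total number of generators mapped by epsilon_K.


The counit epsilon_K: F(U(K)) -> K of the Free-Forgetful adjunction
maps |K| generators of F(U(K)) into K. For K = G x H (the product group),
|G x H| = |G| * |H|.
Total generators mapped = 9 * 9 = 81.

81


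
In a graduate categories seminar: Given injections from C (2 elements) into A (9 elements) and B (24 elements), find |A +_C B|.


The pushout A +_C B identifies the images of C in A and B.
|A +_C B| = |A| + |B| - |C| (for injections).
= 9 + 24 - 2 = 31

31


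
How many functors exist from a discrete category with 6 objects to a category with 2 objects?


A functor from a discrete category C to D is determined by
where each object maps. Each of the 6 objects of C can map
to any of the 2 objects of D independently.
Number of functors = 2^6 = 64

64


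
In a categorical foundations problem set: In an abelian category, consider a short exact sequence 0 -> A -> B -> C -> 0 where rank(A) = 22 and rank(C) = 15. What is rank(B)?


For a short exact sequence 0 -> A -> B -> C -> 0,
rank is additive: rank(B) = rank(A) + rank(C).
rank(B) = 22 + 15 = 37

37


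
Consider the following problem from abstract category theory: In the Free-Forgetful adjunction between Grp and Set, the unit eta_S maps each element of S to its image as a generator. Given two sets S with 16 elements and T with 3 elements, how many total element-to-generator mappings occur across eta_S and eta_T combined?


The unit eta_X: X -> U(F(X)) of the Free-Forgetful adjunction
maps each element of X to a generator of F(X). For X = S + T (disjoint
union in Set), |S + T| = |S| + |T|.
Total mappings = 16 + 3 = 19.

19


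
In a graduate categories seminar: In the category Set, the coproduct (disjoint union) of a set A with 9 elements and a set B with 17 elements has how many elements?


In Set, the coproduct A + B is the disjoint union.
|A + B| = |A| + |B| = 9 + 17 = 26

26


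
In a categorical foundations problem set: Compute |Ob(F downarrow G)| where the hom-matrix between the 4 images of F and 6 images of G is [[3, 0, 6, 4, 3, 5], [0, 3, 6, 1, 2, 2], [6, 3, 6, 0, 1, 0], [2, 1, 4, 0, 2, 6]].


Objects of (F downarrow G) are triples (a, b, h: F(a)->G(b)).
The count equals the sum of all entries in the hom-matrix.
sum(row 0) = 21
sum(row 1) = 14
sum(row 2) = 16
sum(row 3) = 15
Grand total = 66

66


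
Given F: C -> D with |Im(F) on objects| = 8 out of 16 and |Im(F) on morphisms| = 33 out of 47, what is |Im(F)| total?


The image of F consists of distinct objects and distinct morphisms.
|Im(F)| on objects = 8
|Im(F)| on morphisms = 33
Total image cardinality = 8 + 33 = 41

41


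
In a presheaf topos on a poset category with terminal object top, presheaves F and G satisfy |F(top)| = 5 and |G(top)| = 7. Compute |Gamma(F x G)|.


Global sections of a presheaf on a poset with terminal top satisfy
Gamma(H) ~ H(top). Presheaves admit pointwise products, so
(F x G)(top) = F(top) x G(top) (Cartesian product).
|Gamma(F x G)| = |F(top)| * |G(top)| = 5 * 7 = 35.

35


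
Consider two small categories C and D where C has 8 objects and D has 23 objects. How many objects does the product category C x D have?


The product category C x D has objects that are pairs (c, d).
Number of pairs = |Ob(C)| * |Ob(D)| = 8 * 23 = 184

184


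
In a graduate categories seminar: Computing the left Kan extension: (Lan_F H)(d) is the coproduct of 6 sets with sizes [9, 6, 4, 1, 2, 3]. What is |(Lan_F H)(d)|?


Pointwise, the left Kan extension (Lan_F H)(d) is the colimit, indexed
by the comma category (F downarrow d), of H composed with the
projection (F downarrow d) -> C. Here that colimit is given
as a coproduct (disjoint union) of sets, so its cardinality is the
sum of the sizes of the summands.
Coproduct of sets with sizes: 9 + 6 + 4 + 1 + 2 + 3
= 25

25


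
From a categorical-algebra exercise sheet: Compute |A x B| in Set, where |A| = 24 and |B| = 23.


In Set, the product A x B is the Cartesian product.
By the universal property, |A x B| = |A| * |B|.
|A x B| = 24 * 23 = 552

552


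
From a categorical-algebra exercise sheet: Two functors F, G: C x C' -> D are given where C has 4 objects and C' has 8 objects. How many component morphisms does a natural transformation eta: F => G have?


A natural transformation eta: F => G assigns one component morphism per
object of the domain category.
The domain is the product category C x C', so
|Ob(C x C')| = |Ob(C)| * |Ob(C')| = 4 * 8 = 32.
Therefore eta has 32 component morphisms.

32


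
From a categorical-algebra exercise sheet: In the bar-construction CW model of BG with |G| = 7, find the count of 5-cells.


In the bar-construction CW model of BG, the n-cells are indexed by
n-tuples [g_1|...|g_n] of non-identity elements of G (degenerate
simplices with some g_i = e do not contribute cells), so there are
(|G| - 1)^n n-cells.
For dim = 5 with |G| = 7:
cells = (7 - 1)^5 = 6^5 = 7776

7776


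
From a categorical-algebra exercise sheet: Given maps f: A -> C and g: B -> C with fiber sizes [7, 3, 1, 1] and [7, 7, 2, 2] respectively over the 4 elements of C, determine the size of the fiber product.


The pullback A x_C B consists of pairs (a, b) with f(a) = g(b).
For each element c in C, the fiber product has |f^-1(c)| * |g^-1(c)| elements.
Summing over C: 7 * 7 + 3 * 7 + 1 * 2 + 1 * 2
= 49 + 21 + 2 + 2 = 74

74


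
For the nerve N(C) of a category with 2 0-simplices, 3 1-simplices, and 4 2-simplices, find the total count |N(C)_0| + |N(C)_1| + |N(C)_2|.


The 2-skeleton of the nerve N(C) consists of simplices in dimensions 0, 1, 2:
  |N(C)_0| = 2 (objects)
  |N(C)_1| = 3 (morphisms)
  |N(C)_2| = 4 (composable pairs)
Total = 2 + 3 + 4 = 9

9


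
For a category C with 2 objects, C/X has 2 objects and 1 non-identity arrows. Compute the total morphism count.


In the slice category C/X, objects are morphisms to X.
Identity morphisms: 2 (one per object of C/X).
Non-identity morphisms: 1.
Total = 2 + 1 = 3

3


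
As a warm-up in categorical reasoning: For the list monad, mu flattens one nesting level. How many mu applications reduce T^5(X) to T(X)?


Each application of mu: T^2 -> T removes one layer of nesting.
Starting at depth 5 (i.e., T^5(X)), we need to reach T(X).
Number of mu applications = 5 - 1 = 4

4


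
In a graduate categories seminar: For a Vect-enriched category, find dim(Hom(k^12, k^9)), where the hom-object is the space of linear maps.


In Vect-enriched categories, Hom(k^n, k^m) is the space of m x n matrices.
dim(Hom(k^12, k^9)) = 9 * 12 = 108

108


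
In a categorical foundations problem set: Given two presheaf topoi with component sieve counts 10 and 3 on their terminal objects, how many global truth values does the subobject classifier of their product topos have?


In a product of presheaf topoi E_1 x E_2, the subobject classifier
is Omega = Omega_1 x Omega_2 (componentwise), so
|Omega(top)| = |Omega_1(top_1)| * |Omega_2(top_2)|.
= 10 * 3 = 30.

30


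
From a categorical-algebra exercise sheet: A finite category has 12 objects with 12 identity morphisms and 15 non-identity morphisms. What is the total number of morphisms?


Each object has an identity morphism, giving 12 identities.
Adding the 15 non-identity morphisms:
Total = 12 + 15 = 27

27


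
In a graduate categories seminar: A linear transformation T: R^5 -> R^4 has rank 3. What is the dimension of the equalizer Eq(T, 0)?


The equalizer of f and the zero map is ker(f).
By the rank-nullity theorem: dim(ker(f)) = dim(domain) - rank(f).
dim(ker(f)) = 5 - 3 = 2

2


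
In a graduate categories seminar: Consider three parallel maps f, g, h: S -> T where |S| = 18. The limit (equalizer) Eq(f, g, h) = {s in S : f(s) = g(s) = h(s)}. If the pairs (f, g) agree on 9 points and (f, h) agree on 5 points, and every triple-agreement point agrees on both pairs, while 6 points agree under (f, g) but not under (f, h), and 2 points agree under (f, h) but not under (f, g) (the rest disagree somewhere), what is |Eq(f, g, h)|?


Eq(f, g, h) is the triple-agreement set: points in S where all three
maps take the same value. Using inclusion-exclusion on the pairwise data:
Pair (f, g) agrees on 9 points; pair (f, h) on 5 points.
Points agreeing under (f, g) but not (f, h) = 6; under (f, h) but not (f, g) = 2.
Triple-agreement = agreement-in-(f, g) minus points that agree under (f, g) but not (f, h):
|Eq(f, g, h)| = 9 - 6 = 3
(cross-check via (f, h): 5 - 2 = 3.)

3


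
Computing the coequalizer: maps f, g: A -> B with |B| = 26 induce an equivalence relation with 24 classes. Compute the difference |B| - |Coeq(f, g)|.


The coequalizer Coeq(f, g) = B / ~ has one element per equivalence class.
|B| = 26, |Coeq(f, g)| = 24.
|B| - |Coeq(f, g)| = 26 - 24 = 2.

2


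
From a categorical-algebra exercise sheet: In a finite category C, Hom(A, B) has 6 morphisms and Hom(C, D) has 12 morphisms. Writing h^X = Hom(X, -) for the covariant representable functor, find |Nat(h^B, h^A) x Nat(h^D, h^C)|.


By the Yoneda lemma, Nat(h^B, h^A) is isomorphic to Hom(A, B),
so |Nat(h^B, h^A)| = |Hom(A, B)| and |Nat(h^D, h^C)| = |Hom(C, D)|.
|Hom(A, B)| = 6, |Hom(C, D)| = 12.
|Nat(h^B, h^A) x Nat(h^D, h^C)| = 6 * 12 = 72

72


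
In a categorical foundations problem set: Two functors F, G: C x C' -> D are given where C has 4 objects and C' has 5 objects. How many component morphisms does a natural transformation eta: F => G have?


A natural transformation eta: F => G assigns one component morphism per
object of the domain category.
The domain is the product category C x C', so
|Ob(C x C')| = |Ob(C)| * |Ob(C')| = 4 * 5 = 20.
Therefore eta has 20 component morphisms.

20


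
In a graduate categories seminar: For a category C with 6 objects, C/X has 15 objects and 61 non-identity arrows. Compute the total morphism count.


In the slice category C/X, objects are morphisms to X.
Identity morphisms: 15 (one per object of C/X).
Non-identity morphisms: 61.
Total = 15 + 61 = 76

76


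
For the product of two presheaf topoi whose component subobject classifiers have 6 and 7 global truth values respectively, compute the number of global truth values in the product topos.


In a product of presheaf topoi E_1 x E_2, the subobject classifier
is Omega = Omega_1 x Omega_2 (componentwise), so
|Omega(top)| = |Omega_1(top_1)| * |Omega_2(top_2)|.
= 6 * 7 = 42.

42


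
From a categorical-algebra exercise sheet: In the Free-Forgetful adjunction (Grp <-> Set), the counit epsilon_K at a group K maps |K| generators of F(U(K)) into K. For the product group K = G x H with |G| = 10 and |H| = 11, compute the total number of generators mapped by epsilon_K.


The counit epsilon_K: F(U(K)) -> K of the Free-Forgetful adjunction
maps |K| generators of F(U(K)) into K. For K = G x H (the product group),
|G x H| = |G| * |H|.
Total generators mapped = 10 * 11 = 110.

110


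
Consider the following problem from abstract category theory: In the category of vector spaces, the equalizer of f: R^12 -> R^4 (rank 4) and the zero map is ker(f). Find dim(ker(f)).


The equalizer of f and the zero map is ker(f).
By the rank-nullity theorem: dim(ker(f)) = dim(domain) - rank(f).
dim(ker(f)) = 12 - 4 = 8

8


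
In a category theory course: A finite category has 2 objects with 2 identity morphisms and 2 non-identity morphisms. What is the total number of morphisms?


Each object has an identity morphism, giving 2 identities.
Adding the 2 non-identity morphisms:
Total = 2 + 2 = 4

4


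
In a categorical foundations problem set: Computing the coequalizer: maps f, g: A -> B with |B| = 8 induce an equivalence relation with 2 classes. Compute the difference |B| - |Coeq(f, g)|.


The coequalizer Coeq(f, g) = B / ~ has one element per equivalence class.
|B| = 8, |Coeq(f, g)| = 2.
|B| - |Coeq(f, g)| = 8 - 2 = 6.

6


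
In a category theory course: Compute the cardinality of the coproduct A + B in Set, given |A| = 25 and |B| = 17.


In Set, the coproduct A + B is the disjoint union.
|A + B| = |A| + |B| = 25 + 17 = 42

42


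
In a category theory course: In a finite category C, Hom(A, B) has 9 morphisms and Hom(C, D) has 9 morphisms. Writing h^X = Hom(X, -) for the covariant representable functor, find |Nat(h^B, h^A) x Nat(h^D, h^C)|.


By the Yoneda lemma, Nat(h^B, h^A) is isomorphic to Hom(A, B),
so |Nat(h^B, h^A)| = |Hom(A, B)| and |Nat(h^D, h^C)| = |Hom(C, D)|.
|Hom(A, B)| = 9, |Hom(C, D)| = 9.
|Nat(h^B, h^A) x Nat(h^D, h^C)| = 9 * 9 = 81

81


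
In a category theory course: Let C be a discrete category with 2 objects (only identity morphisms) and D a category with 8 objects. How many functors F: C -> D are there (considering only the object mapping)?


A functor from a discrete category C to D is determined by
where each object maps. Each of the 2 objects of C can map
to any of the 8 objects of D independently.
Number of functors = 8^2 = 64

64


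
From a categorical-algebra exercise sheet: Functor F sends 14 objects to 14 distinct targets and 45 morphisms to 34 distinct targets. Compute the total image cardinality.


The image of F consists of distinct objects and distinct morphisms.
|Im(F)| on objects = 14
|Im(F)| on morphisms = 34
Total image cardinality = 14 + 34 = 48

48


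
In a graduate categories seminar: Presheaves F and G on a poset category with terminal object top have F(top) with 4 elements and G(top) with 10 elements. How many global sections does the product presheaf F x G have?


Global sections of a presheaf on a poset with terminal top satisfy
Gamma(H) ~ H(top). Presheaves admit pointwise products, so
(F x G)(top) = F(top) x G(top) (Cartesian product).
|Gamma(F x G)| = |F(top)| * |G(top)| = 4 * 10 = 40.

40


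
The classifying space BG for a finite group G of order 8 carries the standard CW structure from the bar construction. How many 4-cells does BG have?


In the bar-construction CW model of BG, the n-cells are indexed by
n-tuples [g_1|...|g_n] of non-identity elements of G (degenerate
simplices with some g_i = e do not contribute cells), so there are
(|G| - 1)^n n-cells.
For dim = 4 with |G| = 8:
cells = (8 - 1)^4 = 7^4 = 2401

2401


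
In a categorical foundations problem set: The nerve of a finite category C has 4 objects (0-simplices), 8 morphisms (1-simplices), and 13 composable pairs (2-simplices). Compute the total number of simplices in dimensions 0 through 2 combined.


The 2-skeleton of the nerve N(C) consists of simplices in dimensions 0, 1, 2:
  |N(C)_0| = 4 (objects)
  |N(C)_1| = 8 (morphisms)
  |N(C)_2| = 13 (composable pairs)
Total = 4 + 8 + 13 = 25

25


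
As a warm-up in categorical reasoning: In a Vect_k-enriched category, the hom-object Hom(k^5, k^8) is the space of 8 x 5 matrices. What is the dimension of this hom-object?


In Vect-enriched categories, Hom(k^n, k^m) is the space of m x n matrices.
dim(Hom(k^5, k^8)) = 8 * 5 = 40

40


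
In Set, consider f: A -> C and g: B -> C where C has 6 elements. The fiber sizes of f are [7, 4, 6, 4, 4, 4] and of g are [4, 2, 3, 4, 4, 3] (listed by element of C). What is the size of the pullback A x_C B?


The pullback A x_C B consists of pairs (a, b) with f(a) = g(b).
For each element c in C, the fiber product has |f^-1(c)| * |g^-1(c)| elements.
Summing over C: 7 * 4 + 4 * 2 + 6 * 3 + 4 * 4 + 4 * 4 + 4 * 3
= 28 + 8 + 18 + 16 + 16 + 12 = 98

98


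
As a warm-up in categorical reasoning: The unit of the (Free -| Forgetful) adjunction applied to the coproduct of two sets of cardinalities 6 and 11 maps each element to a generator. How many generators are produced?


The unit eta_X: X -> U(F(X)) of the Free-Forgetful adjunction
maps each element of X to a generator of F(X). For X = S + T (disjoint
union in Set), |S + T| = |S| + |T|.
Total mappings = 6 + 11 = 17.

17


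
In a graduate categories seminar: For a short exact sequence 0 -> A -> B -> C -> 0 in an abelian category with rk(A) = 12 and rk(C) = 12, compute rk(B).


For a short exact sequence 0 -> A -> B -> C -> 0,
rank is additive: rank(B) = rank(A) + rank(C).
rank(B) = 12 + 12 = 24

24


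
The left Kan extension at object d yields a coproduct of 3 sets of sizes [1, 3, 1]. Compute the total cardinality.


Pointwise, the left Kan extension (Lan_F H)(d) is the colimit, indexed
by the comma category (F downarrow d), of H composed with the
projection (F downarrow d) -> C. Here that colimit is given
as a coproduct (disjoint union) of sets, so its cardinality is the
sum of the sizes of the summands.
Coproduct of sets with sizes: 1 + 3 + 1
= 5

5


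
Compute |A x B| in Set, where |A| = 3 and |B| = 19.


In Set, the product A x B is the Cartesian product.
By the universal property, |A x B| = |A| * |B|.
|A x B| = 3 * 19 = 57

57


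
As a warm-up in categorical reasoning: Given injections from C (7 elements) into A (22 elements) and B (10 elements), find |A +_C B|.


The pushout A +_C B identifies the images of C in A and B.
|A +_C B| = |A| + |B| - |C| (for injections).
= 22 + 10 - 7 = 25

25


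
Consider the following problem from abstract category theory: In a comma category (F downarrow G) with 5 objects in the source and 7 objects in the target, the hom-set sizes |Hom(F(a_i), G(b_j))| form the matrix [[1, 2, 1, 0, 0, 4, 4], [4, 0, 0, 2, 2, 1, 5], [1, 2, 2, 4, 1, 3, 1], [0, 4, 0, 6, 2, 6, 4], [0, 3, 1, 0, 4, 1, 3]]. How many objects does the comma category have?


Objects of (F downarrow G) are triples (a, b, h: F(a)->G(b)).
The count equals the sum of all entries in the hom-matrix.
sum(row 0) = 12
sum(row 1) = 14
sum(row 2) = 14
sum(row 3) = 22
sum(row 4) = 12
Grand total = 74

74


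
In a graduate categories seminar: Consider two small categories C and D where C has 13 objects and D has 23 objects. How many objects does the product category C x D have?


The product category C x D has objects that are pairs (c, d).
Number of pairs = |Ob(C)| * |Ob(D)| = 13 * 23 = 299

299


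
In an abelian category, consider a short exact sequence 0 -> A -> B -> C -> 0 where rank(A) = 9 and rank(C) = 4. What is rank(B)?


For a short exact sequence 0 -> A -> B -> C -> 0,
rank is additive: rank(B) = rank(A) + rank(C).
rank(B) = 9 + 4 = 13

13


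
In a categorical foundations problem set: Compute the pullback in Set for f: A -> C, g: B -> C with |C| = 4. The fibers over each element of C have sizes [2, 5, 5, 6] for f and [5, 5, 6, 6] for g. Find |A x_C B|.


The pullback A x_C B consists of pairs (a, b) with f(a) = g(b).
For each element c in C, the fiber product has |f^-1(c)| * |g^-1(c)| elements.
Summing over C: 2 * 5 + 5 * 5 + 5 * 6 + 6 * 6
= 10 + 25 + 30 + 36 = 101

101


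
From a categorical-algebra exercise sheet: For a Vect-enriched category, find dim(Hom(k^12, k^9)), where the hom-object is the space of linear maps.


In Vect-enriched categories, Hom(k^n, k^m) is the space of m x n matrices.
dim(Hom(k^12, k^9)) = 9 * 12 = 108

108


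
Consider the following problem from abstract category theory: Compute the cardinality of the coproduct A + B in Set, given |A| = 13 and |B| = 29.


In Set, the coproduct A + B is the disjoint union.
|A + B| = |A| + |B| = 13 + 29 = 42

42


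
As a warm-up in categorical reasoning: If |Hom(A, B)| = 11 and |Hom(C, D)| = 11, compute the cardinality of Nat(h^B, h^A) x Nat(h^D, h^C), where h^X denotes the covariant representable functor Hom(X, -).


By the Yoneda lemma, Nat(h^B, h^A) is isomorphic to Hom(A, B),
so |Nat(h^B, h^A)| = |Hom(A, B)| and |Nat(h^D, h^C)| = |Hom(C, D)|.
|Hom(A, B)| = 11, |Hom(C, D)| = 11.
|Nat(h^B, h^A) x Nat(h^D, h^C)| = 11 * 11 = 121

121


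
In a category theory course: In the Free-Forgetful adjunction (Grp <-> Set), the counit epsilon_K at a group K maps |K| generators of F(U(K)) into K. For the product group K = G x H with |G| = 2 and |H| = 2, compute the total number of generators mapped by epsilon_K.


The counit epsilon_K: F(U(K)) -> K of the Free-Forgetful adjunction
maps |K| generators of F(U(K)) into K. For K = G x H (the product group),
|G x H| = |G| * |H|.
Total generators mapped = 2 * 2 = 4.

4


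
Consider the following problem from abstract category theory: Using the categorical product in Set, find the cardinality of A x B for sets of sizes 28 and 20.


In Set, the product A x B is the Cartesian product.
By the universal property, |A x B| = |A| * |B|.
|A x B| = 28 * 20 = 560

560


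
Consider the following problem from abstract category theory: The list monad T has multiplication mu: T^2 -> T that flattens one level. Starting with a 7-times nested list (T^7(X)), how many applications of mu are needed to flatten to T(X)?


Each application of mu: T^2 -> T removes one layer of nesting.
Starting at depth 7 (i.e., T^7(X)), we need to reach T(X).
Number of mu applications = 7 - 1 = 6

6


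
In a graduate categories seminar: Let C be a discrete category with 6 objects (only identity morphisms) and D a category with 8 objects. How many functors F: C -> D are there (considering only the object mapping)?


A functor from a discrete category C to D is determined by
where each object maps. Each of the 6 objects of C can map
to any of the 8 objects of D independently.
Number of functors = 8^6 = 262144

262144


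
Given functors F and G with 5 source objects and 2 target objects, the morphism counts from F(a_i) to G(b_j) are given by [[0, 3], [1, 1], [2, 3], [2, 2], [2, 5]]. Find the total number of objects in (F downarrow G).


Objects of (F downarrow G) are triples (a, b, h: F(a)->G(b)).
The count equals the sum of all entries in the hom-matrix.
sum(row 0) = 3
sum(row 1) = 2
sum(row 2) = 5
sum(row 3) = 4
sum(row 4) = 7
Grand total = 21

21


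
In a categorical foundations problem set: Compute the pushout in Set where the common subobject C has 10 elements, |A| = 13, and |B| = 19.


The pushout A +_C B identifies the images of C in A and B.
|A +_C B| = |A| + |B| - |C| (for injections).
= 13 + 19 - 10 = 22

22


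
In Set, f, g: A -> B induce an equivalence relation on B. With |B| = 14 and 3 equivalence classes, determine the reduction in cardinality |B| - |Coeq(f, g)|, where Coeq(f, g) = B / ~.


The coequalizer Coeq(f, g) = B / ~ has one element per equivalence class.
|B| = 14, |Coeq(f, g)| = 3.
|B| - |Coeq(f, g)| = 14 - 3 = 11.

11


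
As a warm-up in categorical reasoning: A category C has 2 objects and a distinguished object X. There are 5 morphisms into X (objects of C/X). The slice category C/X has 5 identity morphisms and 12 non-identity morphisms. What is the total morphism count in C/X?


In the slice category C/X, objects are morphisms to X.
Identity morphisms: 5 (one per object of C/X).
Non-identity morphisms: 12.
Total = 5 + 12 = 17

17


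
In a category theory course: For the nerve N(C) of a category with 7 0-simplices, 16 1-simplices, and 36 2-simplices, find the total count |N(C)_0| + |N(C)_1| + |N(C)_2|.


The 2-skeleton of the nerve N(C) consists of simplices in dimensions 0, 1, 2:
  |N(C)_0| = 7 (objects)
  |N(C)_1| = 16 (morphisms)
  |N(C)_2| = 36 (composable pairs)
Total = 7 + 16 + 36 = 59

59


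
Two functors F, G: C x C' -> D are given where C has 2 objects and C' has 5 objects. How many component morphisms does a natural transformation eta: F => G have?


A natural transformation eta: F => G assigns one component morphism per
object of the domain category.
The domain is the product category C x C', so
|Ob(C x C')| = |Ob(C)| * |Ob(C')| = 2 * 5 = 10.
Therefore eta has 10 component morphisms.

10


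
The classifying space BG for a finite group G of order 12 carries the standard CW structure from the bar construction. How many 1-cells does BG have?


In the bar-construction CW model of BG, the n-cells are indexed by
n-tuples [g_1|...|g_n] of non-identity elements of G (degenerate
simplices with some g_i = e do not contribute cells), so there are
(|G| - 1)^n n-cells.
For dim = 1 with |G| = 12:
cells = (12 - 1)^1 = 11^1 = 11

11


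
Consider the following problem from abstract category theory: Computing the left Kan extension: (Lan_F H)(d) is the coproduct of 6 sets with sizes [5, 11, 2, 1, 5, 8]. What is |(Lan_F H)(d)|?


Pointwise, the left Kan extension (Lan_F H)(d) is the colimit, indexed
by the comma category (F downarrow d), of H composed with the
projection (F downarrow d) -> C. Here that colimit is given
as a coproduct (disjoint union) of sets, so its cardinality is the
sum of the sizes of the summands.
Coproduct of sets with sizes: 5 + 11 + 2 + 1 + 5 + 8
= 32

32


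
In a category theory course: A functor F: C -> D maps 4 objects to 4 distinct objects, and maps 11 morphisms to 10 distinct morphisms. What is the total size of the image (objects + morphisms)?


The image of F consists of distinct objects and distinct morphisms.
|Im(F)| on objects = 4
|Im(F)| on morphisms = 10
Total image cardinality = 4 + 10 = 14

14
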